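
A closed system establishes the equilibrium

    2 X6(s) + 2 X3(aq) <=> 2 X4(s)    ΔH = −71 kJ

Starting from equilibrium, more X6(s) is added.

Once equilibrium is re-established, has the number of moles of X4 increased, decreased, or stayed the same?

X6 is a pure solid; its activity is 1 regardless of amount, so Q is unaffected — no shift from this change.
No net shift occurs, so the amount of X4 is unchanged.

unchanged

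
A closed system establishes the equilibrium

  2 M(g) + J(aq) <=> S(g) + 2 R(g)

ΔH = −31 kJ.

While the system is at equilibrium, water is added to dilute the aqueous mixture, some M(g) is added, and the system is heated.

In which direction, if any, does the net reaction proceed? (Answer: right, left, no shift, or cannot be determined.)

Dilution lowers every aqueous concentration by the same factor. Δn_aq = 0 − 1 = -1, so the system shifts toward the side with more dissolved moles — to the left.
Adding M (g), a reactant, drives the reaction to the right.
The forward reaction is exothermic. Raising T favours the endothermic direction — shift to the left.
The individual effects push in opposite directions; without quantitative information the net direction cannot be determined.

cannot be determined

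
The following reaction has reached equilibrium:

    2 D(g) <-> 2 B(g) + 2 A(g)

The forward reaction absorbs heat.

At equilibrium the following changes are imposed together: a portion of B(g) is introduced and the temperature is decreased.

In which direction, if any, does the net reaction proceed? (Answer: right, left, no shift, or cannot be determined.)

Adding B (g), a product, drives the reaction to the left.
The forward reaction is endothermic. Lowering T favours the exothermic direction — shift to the left.
All effects act in the same direction — net shift to the left.

left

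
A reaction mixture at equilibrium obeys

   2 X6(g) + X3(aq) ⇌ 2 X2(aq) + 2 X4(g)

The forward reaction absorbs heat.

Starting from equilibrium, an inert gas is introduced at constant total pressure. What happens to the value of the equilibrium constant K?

The equilibrium constant depends only on temperature. This perturbation changes neither the position of equilibrium nor K.

unchanged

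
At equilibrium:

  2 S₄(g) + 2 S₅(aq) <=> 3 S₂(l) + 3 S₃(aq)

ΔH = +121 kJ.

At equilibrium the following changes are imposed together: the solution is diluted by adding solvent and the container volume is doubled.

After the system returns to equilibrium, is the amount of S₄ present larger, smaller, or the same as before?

Dilution lowers every aqueous concentration by the same factor. Δn_aq = 3 − 2 = +1, so the system shifts toward the side with more dissolved moles — to the right.
Gas moles: reactants 2, products 0 (Δn_gas = -2). Expansion shifts the system toward the side with more moles of gas — to the left.
The two effects oppose each other, so the net shift — and hence the change in S₄ — cannot be determined from the given information.

cannot be determined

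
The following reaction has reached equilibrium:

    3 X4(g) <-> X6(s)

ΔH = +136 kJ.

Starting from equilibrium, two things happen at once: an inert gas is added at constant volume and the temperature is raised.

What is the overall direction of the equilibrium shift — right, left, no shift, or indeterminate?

right

At constant volume, adding an inert gas leaves every reacting species' partial pressure unchanged, so Q is unchanged — no shift from this change.
The forward reaction is endothermic. Raising T favours the endothermic direction — shift to the right.
Only the nonzero effect(s) matter; the net shift is to the right.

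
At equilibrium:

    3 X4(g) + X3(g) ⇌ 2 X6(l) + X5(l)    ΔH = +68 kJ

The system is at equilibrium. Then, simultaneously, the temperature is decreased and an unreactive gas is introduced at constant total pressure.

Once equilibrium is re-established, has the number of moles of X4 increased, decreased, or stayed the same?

The forward reaction is endothermic. Lowering T favours the exothermic direction — shift to the left.
Adding inert gas at constant total pressure expands the volume and lowers every reacting partial pressure. With Δn_gas = 0 − 4 = -4, Q moves away from K toward the side with fewer gas moles, so the system shifts toward the side with more gas moles — to the left.
The net shift is to the left. X4 is a reactant, so its amount increases.

increases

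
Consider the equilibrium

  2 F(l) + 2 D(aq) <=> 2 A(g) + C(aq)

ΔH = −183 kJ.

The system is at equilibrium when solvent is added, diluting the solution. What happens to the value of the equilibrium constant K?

unchanged

The equilibrium constant depends only on temperature. This perturbation may move the position of equilibrium, but since T is unchanged, K itself is unchanged.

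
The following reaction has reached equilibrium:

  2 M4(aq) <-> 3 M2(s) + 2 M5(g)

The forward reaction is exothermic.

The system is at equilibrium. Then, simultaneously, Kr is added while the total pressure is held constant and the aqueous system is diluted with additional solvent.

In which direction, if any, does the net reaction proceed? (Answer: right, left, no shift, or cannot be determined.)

Adding inert gas at constant total pressure expands the volume and lowers every reacting partial pressure. With Δn_gas = 2 − 0 = +2, Q moves away from K toward the side with fewer gas moles, so the system shifts toward the side with more gas moles — to the right.
Dilution lowers every aqueous concentration by the same factor. Δn_aq = 0 − 2 = -2, so the system shifts toward the side with more dissolved moles — to the left.
The individual effects push in opposite directions; without quantitative information the net direction cannot be determined.

cannot be determined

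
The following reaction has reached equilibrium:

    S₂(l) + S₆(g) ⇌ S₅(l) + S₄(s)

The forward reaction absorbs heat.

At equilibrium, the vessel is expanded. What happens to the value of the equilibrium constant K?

unchanged

The equilibrium constant depends only on temperature. This perturbation may move the position of equilibrium, but since T is unchanged, K itself is unchanged.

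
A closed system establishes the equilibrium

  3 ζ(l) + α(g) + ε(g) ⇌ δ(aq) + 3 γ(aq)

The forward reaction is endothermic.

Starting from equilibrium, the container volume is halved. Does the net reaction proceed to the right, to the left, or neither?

Gas moles: reactants 2, products 0 (Δn_gas = -2). Compression shifts the system toward the side with fewer moles of gas — to the right.

right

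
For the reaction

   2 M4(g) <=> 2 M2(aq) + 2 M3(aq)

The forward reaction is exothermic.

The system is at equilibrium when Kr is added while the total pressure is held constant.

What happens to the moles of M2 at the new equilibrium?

decreases

Adding inert gas at constant total pressure expands the volume and lowers every reacting partial pressure. With Δn_gas = 0 − 2 = -2, Q moves away from K toward the side with fewer gas moles, so the system shifts toward the side with more gas moles — to the left.
The net shift is to the left. M2 is a product, so its amount decreases.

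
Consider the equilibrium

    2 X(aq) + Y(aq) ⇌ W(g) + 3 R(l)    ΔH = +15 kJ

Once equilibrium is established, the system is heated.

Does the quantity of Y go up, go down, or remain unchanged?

The forward reaction is endothermic. Raising T favours the endothermic direction — shift to the right.
The net shift is to the right. Y is a reactant, so its amount decreases.

decreases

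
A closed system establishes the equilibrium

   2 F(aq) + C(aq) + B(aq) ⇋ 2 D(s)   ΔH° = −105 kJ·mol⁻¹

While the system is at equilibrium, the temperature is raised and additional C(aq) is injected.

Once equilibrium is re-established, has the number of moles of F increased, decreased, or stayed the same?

cannot be determined

The forward reaction is exothermic. Raising T favours the endothermic direction — shift to the left.
Adding C (aq), a reactant, drives the reaction to the right.
The two effects oppose each other, so the net shift — and hence the change in F — cannot be determined from the given information.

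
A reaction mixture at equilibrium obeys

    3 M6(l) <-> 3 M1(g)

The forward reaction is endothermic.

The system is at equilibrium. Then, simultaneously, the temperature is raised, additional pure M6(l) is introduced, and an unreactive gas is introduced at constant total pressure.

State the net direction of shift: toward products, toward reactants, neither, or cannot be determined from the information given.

right

The forward reaction is endothermic. Raising T favours the endothermic direction — shift to the right.
M6 is a pure liquid; its activity is 1 regardless of amount, so Q is unaffected — no shift from this change.
Adding inert gas at constant total pressure expands the volume and lowers every reacting partial pressure. With Δn_gas = 3 − 0 = +3, Q moves away from K toward the side with fewer gas moles, so the system shifts toward the side with more gas moles — to the right.
Only the nonzero effect(s) matter; the net shift is to the right.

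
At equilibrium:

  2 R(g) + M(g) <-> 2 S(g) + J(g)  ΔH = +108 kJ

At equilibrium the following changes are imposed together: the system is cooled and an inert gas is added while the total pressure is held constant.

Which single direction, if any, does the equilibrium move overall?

The forward reaction is endothermic. Lowering T favours the exothermic direction — shift to the left.
Adding inert gas at constant total pressure expands the volume, scaling every reacting partial pressure by the same factor. Δn_gas = 3 − 3 = 0, so Q is unchanged — no shift.
Only the nonzero effect(s) matter; the net shift is to the left.

left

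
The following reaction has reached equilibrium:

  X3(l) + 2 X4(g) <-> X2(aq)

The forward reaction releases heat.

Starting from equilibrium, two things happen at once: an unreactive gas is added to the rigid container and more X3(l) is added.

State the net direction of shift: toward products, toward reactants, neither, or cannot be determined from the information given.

At constant volume, adding an inert gas leaves every reacting species' partial pressure unchanged, so Q is unchanged — no shift from this change.
X3 is a pure liquid; its activity is 1 regardless of amount, so Q is unaffected — no shift from this change.
None of the changes alters Q relative to K, so there is no net shift.

no shift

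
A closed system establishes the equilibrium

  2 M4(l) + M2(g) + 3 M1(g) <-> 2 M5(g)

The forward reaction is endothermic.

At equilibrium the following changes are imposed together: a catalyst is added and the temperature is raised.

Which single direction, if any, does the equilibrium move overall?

A catalyst speeds both forward and reverse rates equally; it changes neither Q nor K — no shift from this change.
The forward reaction is endothermic. Raising T favours the endothermic direction — shift to the right.
Only the nonzero effect(s) matter; the net shift is to the right.

right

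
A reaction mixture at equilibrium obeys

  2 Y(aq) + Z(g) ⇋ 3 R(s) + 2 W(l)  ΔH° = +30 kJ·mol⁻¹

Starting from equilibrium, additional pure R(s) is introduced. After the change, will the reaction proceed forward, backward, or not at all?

R is a pure solid; its activity is 1 regardless of amount, so Q is unaffected — no shift from this change.

no shift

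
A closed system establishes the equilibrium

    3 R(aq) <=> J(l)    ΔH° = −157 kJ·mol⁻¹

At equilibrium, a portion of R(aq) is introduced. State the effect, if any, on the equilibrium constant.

unchanged

The equilibrium constant depends only on temperature. This perturbation may move the position of equilibrium, but since T is unchanged, K itself is unchanged.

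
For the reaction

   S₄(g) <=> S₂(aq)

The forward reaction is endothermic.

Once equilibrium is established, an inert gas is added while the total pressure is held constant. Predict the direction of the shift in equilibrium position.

left

Adding inert gas at constant total pressure expands the volume and lowers every reacting partial pressure. With Δn_gas = 0 − 1 = -1, Q moves away from K toward the side with fewer gas moles, so the system shifts toward the side with more gas moles — to the left.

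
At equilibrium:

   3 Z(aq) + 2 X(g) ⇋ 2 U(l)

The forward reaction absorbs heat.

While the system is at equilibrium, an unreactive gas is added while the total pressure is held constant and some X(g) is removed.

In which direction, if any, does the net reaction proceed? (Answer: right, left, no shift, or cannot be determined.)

left

Adding inert gas at constant total pressure expands the volume and lowers every reacting partial pressure. With Δn_gas = 0 − 2 = -2, Q moves away from K toward the side with fewer gas moles, so the system shifts toward the side with more gas moles — to the left.
Removing X (g), a reactant, drives the reaction to the left.
All effects act in the same direction — net shift to the left.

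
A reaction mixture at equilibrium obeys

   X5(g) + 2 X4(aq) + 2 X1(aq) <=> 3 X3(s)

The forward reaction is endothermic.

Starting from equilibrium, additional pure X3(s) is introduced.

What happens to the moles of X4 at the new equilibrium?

unchanged

X3 is a pure solid; its activity is 1 regardless of amount, so Q is unaffected — no shift from this change.
No net shift occurs, so the amount of X4 is unchanged.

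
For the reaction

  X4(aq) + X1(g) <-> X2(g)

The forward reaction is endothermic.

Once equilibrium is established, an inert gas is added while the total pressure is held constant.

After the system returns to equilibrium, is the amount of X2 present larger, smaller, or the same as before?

unchanged

Adding inert gas at constant total pressure expands the volume, scaling every reacting partial pressure by the same factor. Δn_gas = 1 − 1 = 0, so Q is unchanged — no shift.
No net shift occurs, so the amount of X2 is unchanged.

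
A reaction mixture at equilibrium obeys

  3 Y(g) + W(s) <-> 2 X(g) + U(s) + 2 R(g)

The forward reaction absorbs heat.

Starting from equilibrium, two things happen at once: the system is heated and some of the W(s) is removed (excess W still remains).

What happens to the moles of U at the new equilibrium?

The forward reaction is endothermic. Raising T favours the endothermic direction — shift to the right.
W is a pure solid; its activity is 1 regardless of amount, so Q is unaffected — no shift from this change.
The net shift is to the right. U is a product, so its amount increases.

increases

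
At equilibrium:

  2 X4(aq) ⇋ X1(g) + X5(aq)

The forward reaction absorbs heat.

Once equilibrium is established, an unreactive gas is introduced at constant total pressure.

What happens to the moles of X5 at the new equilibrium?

Adding inert gas at constant total pressure expands the volume and lowers every reacting partial pressure. With Δn_gas = 1 − 0 = +1, Q moves away from K toward the side with fewer gas moles, so the system shifts toward the side with more gas moles — to the right.
The net shift is to the right. X5 is a product, so its amount increases.

increases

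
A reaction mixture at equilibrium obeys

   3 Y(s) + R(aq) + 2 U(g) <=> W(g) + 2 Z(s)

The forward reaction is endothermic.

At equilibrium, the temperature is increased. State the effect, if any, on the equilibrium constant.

increases

K depends on temperature via the van 't Hoff relation. The forward reaction is endothermic, so raising T increases K.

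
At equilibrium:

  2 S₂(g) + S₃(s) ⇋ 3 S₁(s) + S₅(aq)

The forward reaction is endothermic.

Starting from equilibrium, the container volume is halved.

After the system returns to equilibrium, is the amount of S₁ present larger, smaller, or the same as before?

increases

Gas moles: reactants 2, products 0 (Δn_gas = -2). Compression shifts the system toward the side with fewer moles of gas — to the right.
The net shift is to the right. S₁ is a product, so its amount increases.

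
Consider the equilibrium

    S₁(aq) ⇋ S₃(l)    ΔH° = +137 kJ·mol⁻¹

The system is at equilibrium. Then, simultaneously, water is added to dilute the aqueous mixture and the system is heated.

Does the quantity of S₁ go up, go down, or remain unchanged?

cannot be determined

Dilution lowers every aqueous concentration by the same factor. Δn_aq = 0 − 1 = -1, so the system shifts toward the side with more dissolved moles — to the left.
The forward reaction is endothermic. Raising T favours the endothermic direction — shift to the right.
The two effects oppose each other, so the net shift — and hence the change in S₁ — cannot be determined from the given information.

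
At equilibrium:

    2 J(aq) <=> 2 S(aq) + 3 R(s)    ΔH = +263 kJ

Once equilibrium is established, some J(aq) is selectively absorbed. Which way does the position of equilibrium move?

Removing J (aq), a reactant, drives the reaction to the left.

left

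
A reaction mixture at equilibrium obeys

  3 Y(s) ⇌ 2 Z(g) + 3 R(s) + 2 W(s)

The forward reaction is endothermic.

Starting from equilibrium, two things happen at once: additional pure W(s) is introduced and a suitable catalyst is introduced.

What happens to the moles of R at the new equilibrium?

W is a pure solid; its activity is 1 regardless of amount, so Q is unaffected — no shift from this change.
A catalyst speeds both forward and reverse rates equally; it changes neither Q nor K — no shift from this change.
No net shift occurs, so the amount of R is unchanged.

unchanged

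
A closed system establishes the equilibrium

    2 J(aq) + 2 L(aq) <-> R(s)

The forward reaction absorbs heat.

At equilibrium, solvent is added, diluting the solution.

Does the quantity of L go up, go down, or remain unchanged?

increases

Dilution lowers every aqueous concentration by the same factor. Δn_aq = 0 − 4 = -4, so the system shifts toward the side with more dissolved moles — to the left.
The net shift is to the left. L is a reactant, so its amount increases.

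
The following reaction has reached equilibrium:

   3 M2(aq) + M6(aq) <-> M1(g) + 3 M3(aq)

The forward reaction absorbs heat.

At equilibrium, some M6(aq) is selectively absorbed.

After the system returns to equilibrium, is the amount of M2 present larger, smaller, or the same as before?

increases

Removing M6 (aq), a reactant, drives the reaction to the left.
The net shift is to the left. M2 is a reactant, so its amount increases.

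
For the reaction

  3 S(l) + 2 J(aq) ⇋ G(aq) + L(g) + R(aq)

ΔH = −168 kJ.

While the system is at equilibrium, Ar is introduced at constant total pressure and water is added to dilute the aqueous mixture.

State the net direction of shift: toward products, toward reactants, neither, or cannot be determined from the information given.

right

Adding inert gas at constant total pressure expands the volume and lowers every reacting partial pressure. With Δn_gas = 1 − 0 = +1, Q moves away from K toward the side with fewer gas moles, so the system shifts toward the side with more gas moles — to the right.
Dilution scales every aqueous concentration by the same factor. Δn_aq = 2 − 2 = 0, so Q is unchanged — no shift.
Only the nonzero effect(s) matter; the net shift is to the right.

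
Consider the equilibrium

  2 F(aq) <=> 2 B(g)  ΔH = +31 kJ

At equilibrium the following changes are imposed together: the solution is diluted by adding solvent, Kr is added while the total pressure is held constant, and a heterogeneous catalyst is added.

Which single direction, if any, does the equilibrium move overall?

Dilution lowers every aqueous concentration by the same factor. Δn_aq = 0 − 2 = -2, so the system shifts toward the side with more dissolved moles — to the left.
Adding inert gas at constant total pressure expands the volume and lowers every reacting partial pressure. With Δn_gas = 2 − 0 = +2, Q moves away from K toward the side with fewer gas moles, so the system shifts toward the side with more gas moles — to the right.
A catalyst speeds both forward and reverse rates equally; it changes neither Q nor K — no shift from this change.
The individual effects push in opposite directions; without quantitative information the net direction cannot be determined.

cannot be determined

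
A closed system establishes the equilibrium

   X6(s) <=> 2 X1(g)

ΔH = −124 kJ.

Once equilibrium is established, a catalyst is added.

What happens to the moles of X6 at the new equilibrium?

A catalyst speeds both forward and reverse rates equally; it changes neither Q nor K — no shift from this change.
No net shift occurs, so the amount of X6 is unchanged.

unchanged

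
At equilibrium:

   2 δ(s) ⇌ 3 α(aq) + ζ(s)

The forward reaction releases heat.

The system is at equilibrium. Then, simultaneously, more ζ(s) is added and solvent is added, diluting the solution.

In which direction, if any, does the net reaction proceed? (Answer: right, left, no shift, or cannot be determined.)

ζ is a pure solid; its activity is 1 regardless of amount, so Q is unaffected — no shift from this change.
Dilution lowers every aqueous concentration by the same factor. Δn_aq = 3 − 0 = +3, so the system shifts toward the side with more dissolved moles — to the right.
Only the nonzero effect(s) matter; the net shift is to the right.

right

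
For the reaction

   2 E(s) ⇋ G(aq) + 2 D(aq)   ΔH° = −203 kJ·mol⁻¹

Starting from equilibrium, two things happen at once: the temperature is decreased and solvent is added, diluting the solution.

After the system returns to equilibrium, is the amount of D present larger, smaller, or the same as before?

The forward reaction is exothermic. Lowering T favours the exothermic direction — shift to the right.
Dilution lowers every aqueous concentration by the same factor. Δn_aq = 3 − 0 = +3, so the system shifts toward the side with more dissolved moles — to the right.
The net shift is to the right. D is a product, so its amount increases.

increases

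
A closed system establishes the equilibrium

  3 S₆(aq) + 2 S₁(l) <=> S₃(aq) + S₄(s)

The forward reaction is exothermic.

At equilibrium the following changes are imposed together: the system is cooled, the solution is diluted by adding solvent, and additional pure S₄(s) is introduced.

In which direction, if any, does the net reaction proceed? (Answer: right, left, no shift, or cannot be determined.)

The forward reaction is exothermic. Lowering T favours the exothermic direction — shift to the right.
Dilution lowers every aqueous concentration by the same factor. Δn_aq = 1 − 3 = -2, so the system shifts toward the side with more dissolved moles — to the left.
S₄ is a pure solid; its activity is 1 regardless of amount, so Q is unaffected — no shift from this change.
The individual effects push in opposite directions; without quantitative information the net direction cannot be determined.

cannot be determined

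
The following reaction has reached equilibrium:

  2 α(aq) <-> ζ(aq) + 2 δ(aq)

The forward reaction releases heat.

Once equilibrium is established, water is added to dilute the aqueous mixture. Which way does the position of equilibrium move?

right

Dilution lowers every aqueous concentration by the same factor. Δn_aq = 3 − 2 = +1, so the system shifts toward the side with more dissolved moles — to the right.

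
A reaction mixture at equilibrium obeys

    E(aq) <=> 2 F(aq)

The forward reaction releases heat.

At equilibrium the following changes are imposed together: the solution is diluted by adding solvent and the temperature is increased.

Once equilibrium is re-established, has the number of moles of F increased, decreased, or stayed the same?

cannot be determined

Dilution lowers every aqueous concentration by the same factor. Δn_aq = 2 − 1 = +1, so the system shifts toward the side with more dissolved moles — to the right.
The forward reaction is exothermic. Raising T favours the endothermic direction — shift to the left.
The two effects oppose each other, so the net shift — and hence the change in F — cannot be determined from the given information.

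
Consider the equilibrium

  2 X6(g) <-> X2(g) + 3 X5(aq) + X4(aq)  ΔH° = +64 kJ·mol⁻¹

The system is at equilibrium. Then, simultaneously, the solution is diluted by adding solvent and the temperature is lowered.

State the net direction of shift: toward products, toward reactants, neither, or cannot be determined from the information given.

cannot be determined

Dilution lowers every aqueous concentration by the same factor. Δn_aq = 4 − 0 = +4, so the system shifts toward the side with more dissolved moles — to the right.
The forward reaction is endothermic. Lowering T favours the exothermic direction — shift to the left.
The individual effects push in opposite directions; without quantitative information the net direction cannot be determined.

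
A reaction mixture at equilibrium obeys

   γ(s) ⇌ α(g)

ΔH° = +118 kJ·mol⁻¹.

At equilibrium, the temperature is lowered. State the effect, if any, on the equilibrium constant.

K depends on temperature via the van 't Hoff relation. The forward reaction is endothermic, so lowering T decreases K.

decreases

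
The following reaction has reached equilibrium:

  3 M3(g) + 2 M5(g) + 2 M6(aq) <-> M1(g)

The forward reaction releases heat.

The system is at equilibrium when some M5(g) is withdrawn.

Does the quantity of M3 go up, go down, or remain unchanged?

increases

Removing M5 (g), a reactant, drives the reaction to the left.
The net shift is to the left. M3 is a reactant, so its amount increases.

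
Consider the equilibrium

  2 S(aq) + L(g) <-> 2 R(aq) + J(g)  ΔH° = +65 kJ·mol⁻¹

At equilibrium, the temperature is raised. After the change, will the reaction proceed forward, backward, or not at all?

right

The forward reaction is endothermic. Raising T favours the endothermic direction — shift to the right.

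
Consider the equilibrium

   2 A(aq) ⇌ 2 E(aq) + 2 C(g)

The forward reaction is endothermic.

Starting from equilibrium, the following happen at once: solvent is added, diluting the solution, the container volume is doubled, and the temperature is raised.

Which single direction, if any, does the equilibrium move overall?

right

Dilution scales every aqueous concentration by the same factor. Δn_aq = 2 − 2 = 0, so Q is unchanged — no shift.
Gas moles: reactants 0, products 2 (Δn_gas = +2). Expansion shifts the system toward the side with more moles of gas — to the right.
The forward reaction is endothermic. Raising T favours the endothermic direction — shift to the right.
Only the nonzero effect(s) matter; the net shift is to the right.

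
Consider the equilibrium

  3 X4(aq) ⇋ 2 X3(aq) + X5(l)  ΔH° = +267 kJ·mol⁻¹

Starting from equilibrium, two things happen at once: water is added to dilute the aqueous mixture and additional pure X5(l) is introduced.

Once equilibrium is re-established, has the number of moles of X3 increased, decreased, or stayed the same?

Dilution lowers every aqueous concentration by the same factor. Δn_aq = 2 − 3 = -1, so the system shifts toward the side with more dissolved moles — to the left.
X5 is a pure liquid; its activity is 1 regardless of amount, so Q is unaffected — no shift from this change.
The net shift is to the left. X3 is a product, so its amount decreases.

decreases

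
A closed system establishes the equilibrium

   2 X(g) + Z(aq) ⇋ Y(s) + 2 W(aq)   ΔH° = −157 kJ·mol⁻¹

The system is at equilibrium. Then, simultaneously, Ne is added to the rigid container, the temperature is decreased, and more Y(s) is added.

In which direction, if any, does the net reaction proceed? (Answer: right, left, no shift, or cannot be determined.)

At constant volume, adding an inert gas leaves every reacting species' partial pressure unchanged, so Q is unchanged — no shift from this change.
The forward reaction is exothermic. Lowering T favours the exothermic direction — shift to the right.
Y is a pure solid; its activity is 1 regardless of amount, so Q is unaffected — no shift from this change.
Only the nonzero effect(s) matter; the net shift is to the right.

right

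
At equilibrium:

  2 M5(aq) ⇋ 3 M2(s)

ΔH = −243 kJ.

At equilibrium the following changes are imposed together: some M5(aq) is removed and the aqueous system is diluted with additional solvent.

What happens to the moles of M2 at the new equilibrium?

Removing M5 (aq), a reactant, drives the reaction to the left.
Dilution lowers every aqueous concentration by the same factor. Δn_aq = 0 − 2 = -2, so the system shifts toward the side with more dissolved moles — to the left.
The net shift is to the left. M2 is a product, so its amount decreases.

decreases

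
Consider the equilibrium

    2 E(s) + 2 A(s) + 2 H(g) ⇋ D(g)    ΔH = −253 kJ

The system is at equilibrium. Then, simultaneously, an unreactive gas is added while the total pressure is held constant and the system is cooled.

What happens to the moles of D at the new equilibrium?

Adding inert gas at constant total pressure expands the volume and lowers every reacting partial pressure. With Δn_gas = 1 − 2 = -1, Q moves away from K toward the side with fewer gas moles, so the system shifts toward the side with more gas moles — to the left.
The forward reaction is exothermic. Lowering T favours the exothermic direction — shift to the right.
The two effects oppose each other, so the net shift — and hence the change in D — cannot be determined from the given information.

cannot be determined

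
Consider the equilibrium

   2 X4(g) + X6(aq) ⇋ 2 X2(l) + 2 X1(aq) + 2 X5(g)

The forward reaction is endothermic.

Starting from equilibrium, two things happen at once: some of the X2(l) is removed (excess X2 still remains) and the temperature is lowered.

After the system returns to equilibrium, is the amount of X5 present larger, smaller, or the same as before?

X2 is a pure liquid; its activity is 1 regardless of amount, so Q is unaffected — no shift from this change.
The forward reaction is endothermic. Lowering T favours the exothermic direction — shift to the left.
The net shift is to the left. X5 is a product, so its amount decreases.

decreases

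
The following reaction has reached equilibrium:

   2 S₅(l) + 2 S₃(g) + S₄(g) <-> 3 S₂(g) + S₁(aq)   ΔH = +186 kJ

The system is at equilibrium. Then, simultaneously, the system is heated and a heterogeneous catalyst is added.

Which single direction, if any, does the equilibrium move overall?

The forward reaction is endothermic. Raising T favours the endothermic direction — shift to the right.
A catalyst speeds both forward and reverse rates equally; it changes neither Q nor K — no shift from this change.
Only the nonzero effect(s) matter; the net shift is to the right.

right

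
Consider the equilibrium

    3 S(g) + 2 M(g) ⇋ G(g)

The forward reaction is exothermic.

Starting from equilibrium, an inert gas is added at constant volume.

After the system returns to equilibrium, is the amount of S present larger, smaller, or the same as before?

At constant volume, adding an inert gas leaves every reacting species' partial pressure unchanged, so Q is unchanged — no shift from this change.
No net shift occurs, so the amount of S is unchanged.

unchanged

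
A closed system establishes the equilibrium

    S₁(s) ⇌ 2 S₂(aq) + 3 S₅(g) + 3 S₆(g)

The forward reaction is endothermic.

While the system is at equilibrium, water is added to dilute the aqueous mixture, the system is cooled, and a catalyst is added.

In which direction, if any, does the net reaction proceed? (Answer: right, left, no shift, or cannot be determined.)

cannot be determined

Dilution lowers every aqueous concentration by the same factor. Δn_aq = 2 − 0 = +2, so the system shifts toward the side with more dissolved moles — to the right.
The forward reaction is endothermic. Lowering T favours the exothermic direction — shift to the left.
A catalyst speeds both forward and reverse rates equally; it changes neither Q nor K — no shift from this change.
The individual effects push in opposite directions; without quantitative information the net direction cannot be determined.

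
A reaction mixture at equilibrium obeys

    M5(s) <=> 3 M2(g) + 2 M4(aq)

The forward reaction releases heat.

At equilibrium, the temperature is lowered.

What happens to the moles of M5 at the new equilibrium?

The forward reaction is exothermic. Lowering T favours the exothermic direction — shift to the right.
The net shift is to the right. M5 is a reactant, so its amount decreases.

decreases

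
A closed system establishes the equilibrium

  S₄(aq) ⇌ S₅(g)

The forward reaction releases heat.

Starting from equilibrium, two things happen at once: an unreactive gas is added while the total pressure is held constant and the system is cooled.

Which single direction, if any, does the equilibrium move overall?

right

Adding inert gas at constant total pressure expands the volume and lowers every reacting partial pressure. With Δn_gas = 1 − 0 = +1, Q moves away from K toward the side with fewer gas moles, so the system shifts toward the side with more gas moles — to the right.
The forward reaction is exothermic. Lowering T favours the exothermic direction — shift to the right.
All effects act in the same direction — net shift to the right.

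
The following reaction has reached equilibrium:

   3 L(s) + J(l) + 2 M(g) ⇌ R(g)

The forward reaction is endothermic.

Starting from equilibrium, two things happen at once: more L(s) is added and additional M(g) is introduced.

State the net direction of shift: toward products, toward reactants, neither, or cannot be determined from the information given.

right

L is a pure solid; its activity is 1 regardless of amount, so Q is unaffected — no shift from this change.
Adding M (g), a reactant, drives the reaction to the right.
Only the nonzero effect(s) matter; the net shift is to the right.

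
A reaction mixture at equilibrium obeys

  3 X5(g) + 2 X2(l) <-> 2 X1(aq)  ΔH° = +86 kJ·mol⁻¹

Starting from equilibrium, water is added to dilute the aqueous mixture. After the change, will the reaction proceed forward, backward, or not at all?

Dilution lowers every aqueous concentration by the same factor. Δn_aq = 2 − 0 = +2, so the system shifts toward the side with more dissolved moles — to the right.

right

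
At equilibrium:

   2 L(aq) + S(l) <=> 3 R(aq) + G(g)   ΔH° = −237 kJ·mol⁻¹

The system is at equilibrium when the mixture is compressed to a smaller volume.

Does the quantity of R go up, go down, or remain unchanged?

Gas moles: reactants 0, products 1 (Δn_gas = +1). Compression shifts the system toward the side with fewer moles of gas — to the left.
The net shift is to the left. R is a product, so its amount decreases.

decreases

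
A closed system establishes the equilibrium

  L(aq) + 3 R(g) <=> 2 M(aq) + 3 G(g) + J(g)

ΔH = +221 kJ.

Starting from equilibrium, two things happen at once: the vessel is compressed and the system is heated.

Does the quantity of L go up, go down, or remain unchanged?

cannot be determined

Gas moles: reactants 3, products 4 (Δn_gas = +1). Compression shifts the system toward the side with fewer moles of gas — to the left.
The forward reaction is endothermic. Raising T favours the endothermic direction — shift to the right.
The two effects oppose each other, so the net shift — and hence the change in L — cannot be determined from the given information.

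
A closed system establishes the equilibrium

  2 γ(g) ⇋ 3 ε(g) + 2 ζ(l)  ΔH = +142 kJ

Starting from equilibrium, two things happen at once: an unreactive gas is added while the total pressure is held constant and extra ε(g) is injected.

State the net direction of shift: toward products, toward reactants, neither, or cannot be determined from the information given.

cannot be determined

Adding inert gas at constant total pressure expands the volume and lowers every reacting partial pressure. With Δn_gas = 3 − 2 = +1, Q moves away from K toward the side with fewer gas moles, so the system shifts toward the side with more gas moles — to the right.
Adding ε (g), a product, drives the reaction to the left.
The individual effects push in opposite directions; without quantitative information the net direction cannot be determined.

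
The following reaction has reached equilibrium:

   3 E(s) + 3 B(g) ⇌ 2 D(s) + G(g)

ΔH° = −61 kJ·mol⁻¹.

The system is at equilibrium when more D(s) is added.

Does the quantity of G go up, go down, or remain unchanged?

D is a pure solid; its activity is 1 regardless of amount, so Q is unaffected — no shift from this change.
No net shift occurs, so the amount of G is unchanged.

unchanged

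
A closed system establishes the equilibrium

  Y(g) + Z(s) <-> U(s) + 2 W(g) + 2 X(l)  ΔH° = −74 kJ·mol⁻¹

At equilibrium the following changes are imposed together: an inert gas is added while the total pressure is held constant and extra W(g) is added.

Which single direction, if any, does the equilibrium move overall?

Adding inert gas at constant total pressure expands the volume and lowers every reacting partial pressure. With Δn_gas = 2 − 1 = +1, Q moves away from K toward the side with fewer gas moles, so the system shifts toward the side with more gas moles — to the right.
Adding W (g), a product, drives the reaction to the left.
The individual effects push in opposite directions; without quantitative information the net direction cannot be determined.

cannot be determined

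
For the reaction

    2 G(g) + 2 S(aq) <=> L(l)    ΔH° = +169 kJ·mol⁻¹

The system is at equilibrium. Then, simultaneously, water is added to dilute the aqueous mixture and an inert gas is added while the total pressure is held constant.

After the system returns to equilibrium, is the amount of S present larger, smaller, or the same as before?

increases

Dilution lowers every aqueous concentration by the same factor. Δn_aq = 0 − 2 = -2, so the system shifts toward the side with more dissolved moles — to the left.
Adding inert gas at constant total pressure expands the volume and lowers every reacting partial pressure. With Δn_gas = 0 − 2 = -2, Q moves away from K toward the side with fewer gas moles, so the system shifts toward the side with more gas moles — to the left.
The net shift is to the left. S is a reactant, so its amount increases.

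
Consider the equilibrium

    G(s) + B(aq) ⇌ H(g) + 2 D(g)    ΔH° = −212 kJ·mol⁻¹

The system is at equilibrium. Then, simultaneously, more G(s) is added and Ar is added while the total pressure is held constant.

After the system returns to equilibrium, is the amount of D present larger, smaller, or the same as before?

increases

G is a pure solid; its activity is 1 regardless of amount, so Q is unaffected — no shift from this change.
Adding inert gas at constant total pressure expands the volume and lowers every reacting partial pressure. With Δn_gas = 3 − 0 = +3, Q moves away from K toward the side with fewer gas moles, so the system shifts toward the side with more gas moles — to the right.
The net shift is to the right. D is a product, so its amount increases.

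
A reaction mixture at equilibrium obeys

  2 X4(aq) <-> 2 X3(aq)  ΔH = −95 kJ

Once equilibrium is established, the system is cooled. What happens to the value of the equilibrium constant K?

K depends on temperature via the van 't Hoff relation. The forward reaction is exothermic, so lowering T increases K.

increases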